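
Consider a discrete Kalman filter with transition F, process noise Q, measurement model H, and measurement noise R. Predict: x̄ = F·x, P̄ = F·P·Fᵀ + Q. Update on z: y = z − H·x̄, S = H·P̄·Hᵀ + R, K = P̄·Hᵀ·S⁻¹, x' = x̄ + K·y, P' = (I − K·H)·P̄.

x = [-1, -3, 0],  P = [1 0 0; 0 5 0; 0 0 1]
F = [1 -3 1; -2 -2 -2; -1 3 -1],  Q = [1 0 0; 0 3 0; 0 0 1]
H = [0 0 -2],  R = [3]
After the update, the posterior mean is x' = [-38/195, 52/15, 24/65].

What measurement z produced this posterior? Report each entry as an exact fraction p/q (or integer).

x̄ = F·x = [8, 8, -8]
P̄ = F·P·Fᵀ + Q = [48 26 -47; 26 31 -26; -47 -26 48]
S = H·P̄·Hᵀ + R = [195]
K = P̄·Hᵀ·S⁻¹ = [94/195; 4/15; -32/65]
x' − x̄ = [-1598/195, -68/15, 544/65] = K·y
y = (KᵀK)⁻¹·Kᵀ·(x' − x̄) = [-17]
z = y + H·x̄ = [-17] + [16] = [-1]

z = [-1]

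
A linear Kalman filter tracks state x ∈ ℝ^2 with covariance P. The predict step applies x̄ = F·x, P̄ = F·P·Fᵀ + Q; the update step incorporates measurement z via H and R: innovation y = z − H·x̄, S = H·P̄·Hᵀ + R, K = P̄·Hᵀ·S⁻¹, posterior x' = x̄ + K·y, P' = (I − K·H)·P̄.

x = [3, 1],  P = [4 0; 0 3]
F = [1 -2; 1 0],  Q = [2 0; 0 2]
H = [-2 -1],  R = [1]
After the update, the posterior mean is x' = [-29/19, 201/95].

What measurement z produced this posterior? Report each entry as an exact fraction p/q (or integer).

z = [1]

x̄ = F·x = [1, 3]
P̄ = F·P·Fᵀ + Q = [18 4; 4 6]
S = H·P̄·Hᵀ + R = [95]
K = P̄·Hᵀ·S⁻¹ = [-8/19; -14/95]
x' − x̄ = [-48/19, -84/95] = K·y
y = (KᵀK)⁻¹·Kᵀ·(x' − x̄) = [6]
z = y + H·x̄ = [6] + [-5] = [1]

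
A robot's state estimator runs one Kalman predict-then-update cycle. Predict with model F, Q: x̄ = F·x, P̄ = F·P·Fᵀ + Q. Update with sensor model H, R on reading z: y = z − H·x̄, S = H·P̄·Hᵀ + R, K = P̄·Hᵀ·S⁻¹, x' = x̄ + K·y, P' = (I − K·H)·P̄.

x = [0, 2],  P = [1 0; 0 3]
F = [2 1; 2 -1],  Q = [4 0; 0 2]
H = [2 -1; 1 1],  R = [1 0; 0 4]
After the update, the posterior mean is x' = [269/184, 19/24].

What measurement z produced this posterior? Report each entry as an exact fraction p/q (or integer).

z = [2, 3]

x̄ = F·x = [2, -2]
P̄ = F·P·Fᵀ + Q = [11 1; 1 9]
S = H·P̄·Hᵀ + R = [50 14; 14 26]
K = P̄·Hᵀ·S⁻¹ = [63/184 51/184; -7/24 13/24]
x' − x̄ = [-99/184, 67/24] = K·y
y = (KᵀK)⁻¹·Kᵀ·(x' − x̄) = [-4, 3]
z = y + H·x̄ = [-4, 3] + [6, 0] = [2, 3]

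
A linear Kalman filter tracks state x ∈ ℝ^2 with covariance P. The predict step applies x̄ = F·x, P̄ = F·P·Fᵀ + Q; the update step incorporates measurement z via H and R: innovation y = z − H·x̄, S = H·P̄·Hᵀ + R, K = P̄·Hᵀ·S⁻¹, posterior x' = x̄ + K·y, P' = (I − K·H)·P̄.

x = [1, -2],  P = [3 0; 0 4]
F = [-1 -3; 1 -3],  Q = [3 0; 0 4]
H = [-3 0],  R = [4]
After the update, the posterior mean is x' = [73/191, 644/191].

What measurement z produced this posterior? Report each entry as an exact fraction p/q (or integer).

x̄ = F·x = [5, 7]
P̄ = F·P·Fᵀ + Q = [42 33; 33 43]
S = H·P̄·Hᵀ + R = [382]
K = P̄·Hᵀ·S⁻¹ = [-63/191; -99/382]
x' − x̄ = [-882/191, -693/191] = K·y
y = (KᵀK)⁻¹·Kᵀ·(x' − x̄) = [14]
z = y + H·x̄ = [14] + [-15] = [-1]

z = [-1]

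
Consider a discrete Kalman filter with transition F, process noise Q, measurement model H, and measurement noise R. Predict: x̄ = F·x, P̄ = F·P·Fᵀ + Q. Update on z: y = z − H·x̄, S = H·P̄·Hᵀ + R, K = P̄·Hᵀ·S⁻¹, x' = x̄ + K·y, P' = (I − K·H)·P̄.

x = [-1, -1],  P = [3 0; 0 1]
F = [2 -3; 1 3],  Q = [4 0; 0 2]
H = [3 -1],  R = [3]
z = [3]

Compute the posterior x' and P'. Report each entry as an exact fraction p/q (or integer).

x' = [-1/5, -237/65]
P' = [8/5 39/10; 39/10 3111/260]

x̄ = F·x = [1, -4]
P̄ = F·P·Fᵀ + Q = [25 -3; -3 14]
y = z − H·x̄ = [-4]
S = H·P̄·Hᵀ + R = [260]
K = P̄·Hᵀ·S⁻¹ = [3/10; -23/260]
x' = x̄ + K·y = [-1/5, -237/65]
P' = (I − K·H)·P̄ = [8/5 39/10; 39/10 3111/260]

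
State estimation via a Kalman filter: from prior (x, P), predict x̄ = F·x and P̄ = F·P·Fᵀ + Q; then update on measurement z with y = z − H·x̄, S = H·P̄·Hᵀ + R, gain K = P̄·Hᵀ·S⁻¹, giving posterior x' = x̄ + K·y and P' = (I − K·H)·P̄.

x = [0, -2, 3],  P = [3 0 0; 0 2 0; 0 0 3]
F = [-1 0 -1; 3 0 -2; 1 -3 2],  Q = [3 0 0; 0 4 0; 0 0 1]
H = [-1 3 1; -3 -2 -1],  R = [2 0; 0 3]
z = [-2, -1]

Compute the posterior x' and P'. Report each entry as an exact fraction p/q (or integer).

x' = [-16875/40079, -171026/40079, 419889/40079]
P' = [22131/40079 40017/40079 -113136/40079; 40017/40079 159101/40079 -420010/40079; -113136/40079 -420010/40079 1159256/40079]

x̄ = F·x = [-3, -6, 12]
P̄ = F·P·Fᵀ + Q = [9 -3 -9; -3 43 -3; -9 -3 34]
y = z − H·x̄ = [1, -10]
S = H·P̄·Hᵀ + R = [450 -211; -211 188]
K = P̄·Hᵀ·S⁻¹ = [-7608/40079 -11097/40079; 8638/40079 -6081/40079; 6181/40079 6724/40079]
x' = x̄ + K·y = [-16875/40079, -171026/40079, 419889/40079]
P' = (I − K·H)·P̄ = [22131/40079 40017/40079 -113136/40079; 40017/40079 159101/40079 -420010/40079; -113136/40079 -420010/40079 1159256/40079]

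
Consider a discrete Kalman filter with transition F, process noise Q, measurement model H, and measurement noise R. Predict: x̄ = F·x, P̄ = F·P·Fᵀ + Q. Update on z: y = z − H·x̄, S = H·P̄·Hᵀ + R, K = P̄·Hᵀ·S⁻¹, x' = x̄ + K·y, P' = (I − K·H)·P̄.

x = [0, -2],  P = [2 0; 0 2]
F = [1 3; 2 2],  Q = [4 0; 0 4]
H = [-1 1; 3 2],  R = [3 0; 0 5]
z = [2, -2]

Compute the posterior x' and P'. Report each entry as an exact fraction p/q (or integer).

x' = [-8466/7139, 4660/7139]
P' = [4168/7139 -2672/7139; -2672/7139 7468/7139]

x̄ = F·x = [-6, -4]
P̄ = F·P·Fᵀ + Q = [24 16; 16 20]
y = z − H·x̄ = [0, 24]
S = H·P̄·Hᵀ + R = [15 -16; -16 493]
K = P̄·Hᵀ·S⁻¹ = [-2280/7139 1432/7139; 3380/7139 1384/7139]
x' = x̄ + K·y = [-8466/7139, 4660/7139]
P' = (I − K·H)·P̄ = [4168/7139 -2672/7139; -2672/7139 7468/7139]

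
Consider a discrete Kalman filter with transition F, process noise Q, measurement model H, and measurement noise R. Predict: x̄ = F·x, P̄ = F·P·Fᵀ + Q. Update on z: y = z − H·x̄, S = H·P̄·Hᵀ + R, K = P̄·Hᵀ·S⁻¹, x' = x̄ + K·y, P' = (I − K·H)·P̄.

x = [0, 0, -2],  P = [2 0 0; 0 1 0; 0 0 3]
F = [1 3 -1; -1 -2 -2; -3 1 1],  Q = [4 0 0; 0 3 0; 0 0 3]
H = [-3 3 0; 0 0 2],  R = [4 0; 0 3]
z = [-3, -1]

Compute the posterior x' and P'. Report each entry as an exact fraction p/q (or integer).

x̄ = F·x = [2, 4, -2]
P̄ = F·P·Fᵀ + Q = [18 -2 -6; -2 21 -2; -6 -2 25]
y = z − H·x̄ = [-9, 3]
S = H·P̄·Hᵀ + R = [391 24; 24 103]
K = P̄·Hᵀ·S⁻¹ = [-5892/39697 -3252/39697; 1029/5671 -460/5671; 36/39697 19262/39697]
x' = x̄ + K·y = [122666/39697, 12043/5671, -21932/39697]
P' = (I − K·H)·P̄ = [322002/39697 44878/5671 -4878/39697; 44878/5671 46250/5671 -690/5671; -4878/39697 -690/5671 28893/39697]

x' = [122666/39697, 12043/5671, -21932/39697]
P' = [322002/39697 44878/5671 -4878/39697; 44878/5671 46250/5671 -690/5671; -4878/39697 -690/5671 28893/39697]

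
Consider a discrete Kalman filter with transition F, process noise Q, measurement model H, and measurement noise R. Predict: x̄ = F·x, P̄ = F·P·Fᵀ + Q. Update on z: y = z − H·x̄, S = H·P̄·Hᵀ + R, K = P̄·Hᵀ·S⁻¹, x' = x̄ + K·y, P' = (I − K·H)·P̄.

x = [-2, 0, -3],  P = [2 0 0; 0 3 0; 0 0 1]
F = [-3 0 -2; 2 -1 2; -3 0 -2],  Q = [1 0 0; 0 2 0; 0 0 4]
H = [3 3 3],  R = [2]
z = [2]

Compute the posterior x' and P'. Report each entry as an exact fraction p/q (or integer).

x' = [189/52, -295/52, 36/13]
P' = [1999/416 -2741/416 25/13; -2741/416 5047/416 -73/13; 25/13 -73/13 50/13]

x̄ = F·x = [12, -10, 12]
P̄ = F·P·Fᵀ + Q = [23 -16 22; -16 17 -16; 22 -16 26]
y = z − H·x̄ = [-40]
S = H·P̄·Hᵀ + R = [416]
K = P̄·Hᵀ·S⁻¹ = [87/416; -45/416; 3/13]
x' = x̄ + K·y = [189/52, -295/52, 36/13]
P' = (I − K·H)·P̄ = [1999/416 -2741/416 25/13; -2741/416 5047/416 -73/13; 25/13 -73/13 50/13]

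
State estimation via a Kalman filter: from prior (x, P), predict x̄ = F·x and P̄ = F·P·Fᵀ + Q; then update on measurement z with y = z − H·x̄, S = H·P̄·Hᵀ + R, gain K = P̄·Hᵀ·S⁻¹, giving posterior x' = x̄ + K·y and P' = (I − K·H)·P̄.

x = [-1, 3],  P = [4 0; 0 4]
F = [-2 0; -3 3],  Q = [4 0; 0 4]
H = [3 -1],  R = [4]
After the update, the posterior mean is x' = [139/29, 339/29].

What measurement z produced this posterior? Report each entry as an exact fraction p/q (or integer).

x̄ = F·x = [2, 12]
P̄ = F·P·Fᵀ + Q = [20 24; 24 76]
S = H·P̄·Hᵀ + R = [116]
K = P̄·Hᵀ·S⁻¹ = [9/29; -1/29]
x' − x̄ = [81/29, -9/29] = K·y
y = (KᵀK)⁻¹·Kᵀ·(x' − x̄) = [9]
z = y + H·x̄ = [9] + [-6] = [3]

z = [3]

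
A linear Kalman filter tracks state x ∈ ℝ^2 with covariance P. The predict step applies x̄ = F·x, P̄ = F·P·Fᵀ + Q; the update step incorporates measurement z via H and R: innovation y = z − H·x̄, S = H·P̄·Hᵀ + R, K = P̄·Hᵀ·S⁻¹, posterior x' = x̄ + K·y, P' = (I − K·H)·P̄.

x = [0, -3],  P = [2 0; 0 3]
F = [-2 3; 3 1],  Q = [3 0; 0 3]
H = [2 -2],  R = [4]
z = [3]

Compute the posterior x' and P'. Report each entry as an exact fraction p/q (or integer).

x' = [-209/46, -273/46]
P' = [941/69 300/23; 300/23 309/23]

x̄ = F·x = [-9, -3]
P̄ = F·P·Fᵀ + Q = [38 -3; -3 24]
y = z − H·x̄ = [15]
S = H·P̄·Hᵀ + R = [276]
K = P̄·Hᵀ·S⁻¹ = [41/138; -9/46]
x' = x̄ + K·y = [-209/46, -273/46]
P' = (I − K·H)·P̄ = [941/69 300/23; 300/23 309/23]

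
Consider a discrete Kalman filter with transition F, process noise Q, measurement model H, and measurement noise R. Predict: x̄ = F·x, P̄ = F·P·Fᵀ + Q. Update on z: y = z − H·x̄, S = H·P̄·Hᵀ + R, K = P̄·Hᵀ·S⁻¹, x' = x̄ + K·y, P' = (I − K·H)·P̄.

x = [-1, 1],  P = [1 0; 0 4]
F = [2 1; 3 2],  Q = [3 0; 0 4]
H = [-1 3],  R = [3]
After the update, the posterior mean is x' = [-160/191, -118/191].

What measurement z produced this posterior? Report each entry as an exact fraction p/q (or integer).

z = [-1]

x̄ = F·x = [-1, -1]
P̄ = F·P·Fᵀ + Q = [11 14; 14 29]
S = H·P̄·Hᵀ + R = [191]
K = P̄·Hᵀ·S⁻¹ = [31/191; 73/191]
x' − x̄ = [31/191, 73/191] = K·y
y = (KᵀK)⁻¹·Kᵀ·(x' − x̄) = [1]
z = y + H·x̄ = [1] + [-2] = [-1]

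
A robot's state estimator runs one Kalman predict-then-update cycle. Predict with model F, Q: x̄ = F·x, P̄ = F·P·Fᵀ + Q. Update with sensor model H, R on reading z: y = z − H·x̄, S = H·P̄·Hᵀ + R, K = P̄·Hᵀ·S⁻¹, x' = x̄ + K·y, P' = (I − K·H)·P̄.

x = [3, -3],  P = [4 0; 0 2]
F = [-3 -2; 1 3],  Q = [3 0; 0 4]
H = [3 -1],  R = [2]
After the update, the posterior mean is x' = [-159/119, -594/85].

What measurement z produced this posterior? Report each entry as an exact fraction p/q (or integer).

z = [3]

x̄ = F·x = [-3, -6]
P̄ = F·P·Fᵀ + Q = [47 -24; -24 26]
S = H·P̄·Hᵀ + R = [595]
K = P̄·Hᵀ·S⁻¹ = [33/119; -14/85]
x' − x̄ = [198/119, -84/85] = K·y
y = (KᵀK)⁻¹·Kᵀ·(x' − x̄) = [6]
z = y + H·x̄ = [6] + [-3] = [3]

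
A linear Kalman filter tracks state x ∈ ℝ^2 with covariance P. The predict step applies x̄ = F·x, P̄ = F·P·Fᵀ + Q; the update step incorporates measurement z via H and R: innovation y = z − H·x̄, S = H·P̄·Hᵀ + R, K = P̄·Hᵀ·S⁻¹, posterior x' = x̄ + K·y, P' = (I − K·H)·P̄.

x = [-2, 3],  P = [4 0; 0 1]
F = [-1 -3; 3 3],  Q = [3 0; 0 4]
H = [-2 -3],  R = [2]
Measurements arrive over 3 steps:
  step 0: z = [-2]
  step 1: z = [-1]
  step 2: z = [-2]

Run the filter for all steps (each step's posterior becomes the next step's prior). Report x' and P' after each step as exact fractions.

step 0: x̄ = F·x = [-7, 3]
step 0: P̄ = F·P·Fᵀ + Q = [16 -21; -21 49]
step 0: y = z − H·x̄ = [-7]
step 0: S = H·P̄·Hᵀ + R = [255]
step 0: K = P̄·Hᵀ·S⁻¹ = [31/255; -7/17]
step 0: x' = x̄ + K·y = [-2002/255, 100/17]
step 0: P' = (I − K·H)·P̄ = [3119/255 -140/17; -140/17 98/17]
step 1: x̄ = F·x = [-2498/255, -502/85]
step 1: P̄ = F·P·Fᵀ + Q = [4514/255 871/85; 871/85 1507/85]
step 1: y = z − H·x̄ = [-9769/255]
step 1: S = H·P̄·Hᵀ + R = [90611/255]
step 1: K = P̄·Hᵀ·S⁻¹ = [-16867/90611; -18789/90611]
step 1: x' = x̄ + K·y = [-241461/90611, 184665/90611]
step 1: P' = (I − K·H)·P̄ = [488323/90611 -314304/90611; -314304/90611 222062/90611]
step 2: x̄ = F·x = [-312534/90611, -170388/90611]
step 2: P̄ = F·P·Fᵀ + Q = [872890/90611 308121/90611; 308121/90611 1098437/90611]
step 2: y = z − H·x̄ = [-1317454/90611]
step 2: S = H·P̄·Hᵀ + R = [17256167/90611]
step 2: K = P̄·Hᵀ·S⁻¹ = [-2670143/17256167; -3911553/17256167]
step 2: x' = x̄ + K·y = [-20696696/17256167, 24423606/17256167]
step 2: P' = (I − K·H)·P̄ = [87550871/17256167 -56587152/17256167; -56587152/17256167 40332470/17256167]

step 0: x' = [-2002/255, 100/17], P' = [3119/255 -140/17; -140/17 98/17]
step 1: x' = [-241461/90611, 184665/90611], P' = [488323/90611 -314304/90611; -314304/90611 222062/90611]
step 2: x' = [-20696696/17256167, 24423606/17256167], P' = [87550871/17256167 -56587152/17256167; -56587152/17256167 40332470/17256167]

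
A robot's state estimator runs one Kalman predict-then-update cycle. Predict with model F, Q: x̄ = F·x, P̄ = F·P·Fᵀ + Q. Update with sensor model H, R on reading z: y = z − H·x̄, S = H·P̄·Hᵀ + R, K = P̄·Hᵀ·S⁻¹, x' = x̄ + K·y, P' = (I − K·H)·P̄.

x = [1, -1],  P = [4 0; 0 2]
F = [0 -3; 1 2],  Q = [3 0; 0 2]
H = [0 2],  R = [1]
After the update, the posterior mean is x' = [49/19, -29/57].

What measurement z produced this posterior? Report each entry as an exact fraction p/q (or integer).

z = [-1]

x̄ = F·x = [3, -1]
P̄ = F·P·Fᵀ + Q = [21 -12; -12 14]
S = H·P̄·Hᵀ + R = [57]
K = P̄·Hᵀ·S⁻¹ = [-8/19; 28/57]
x' − x̄ = [-8/19, 28/57] = K·y
y = (KᵀK)⁻¹·Kᵀ·(x' − x̄) = [1]
z = y + H·x̄ = [1] + [-2] = [-1]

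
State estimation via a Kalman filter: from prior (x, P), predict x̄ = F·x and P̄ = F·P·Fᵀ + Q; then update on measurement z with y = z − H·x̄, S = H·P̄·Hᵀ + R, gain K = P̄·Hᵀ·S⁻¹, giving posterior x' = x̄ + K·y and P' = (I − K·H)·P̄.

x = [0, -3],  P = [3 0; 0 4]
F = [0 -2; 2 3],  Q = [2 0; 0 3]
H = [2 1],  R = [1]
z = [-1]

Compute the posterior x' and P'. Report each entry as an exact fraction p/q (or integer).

x' = [30/7, -66/7]
P' = [90/7 -177/7; -177/7 1419/28]

x̄ = F·x = [6, -9]
P̄ = F·P·Fᵀ + Q = [18 -24; -24 51]
y = z − H·x̄ = [-4]
S = H·P̄·Hᵀ + R = [28]
K = P̄·Hᵀ·S⁻¹ = [3/7; 3/28]
x' = x̄ + K·y = [30/7, -66/7]
P' = (I − K·H)·P̄ = [90/7 -177/7; -177/7 1419/28]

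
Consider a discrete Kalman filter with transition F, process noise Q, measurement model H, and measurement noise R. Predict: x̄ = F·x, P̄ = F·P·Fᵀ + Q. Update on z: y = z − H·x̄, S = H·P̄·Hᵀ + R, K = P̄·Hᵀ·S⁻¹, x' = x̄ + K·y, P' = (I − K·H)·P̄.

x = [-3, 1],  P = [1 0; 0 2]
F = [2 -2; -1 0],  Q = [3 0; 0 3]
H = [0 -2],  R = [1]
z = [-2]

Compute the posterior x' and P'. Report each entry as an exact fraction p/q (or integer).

x̄ = F·x = [-8, 3]
P̄ = F·P·Fᵀ + Q = [15 -2; -2 4]
y = z − H·x̄ = [4]
S = H·P̄·Hᵀ + R = [17]
K = P̄·Hᵀ·S⁻¹ = [4/17; -8/17]
x' = x̄ + K·y = [-120/17, 19/17]
P' = (I − K·H)·P̄ = [239/17 -2/17; -2/17 4/17]

x' = [-120/17, 19/17]
P' = [239/17 -2/17; -2/17 4/17]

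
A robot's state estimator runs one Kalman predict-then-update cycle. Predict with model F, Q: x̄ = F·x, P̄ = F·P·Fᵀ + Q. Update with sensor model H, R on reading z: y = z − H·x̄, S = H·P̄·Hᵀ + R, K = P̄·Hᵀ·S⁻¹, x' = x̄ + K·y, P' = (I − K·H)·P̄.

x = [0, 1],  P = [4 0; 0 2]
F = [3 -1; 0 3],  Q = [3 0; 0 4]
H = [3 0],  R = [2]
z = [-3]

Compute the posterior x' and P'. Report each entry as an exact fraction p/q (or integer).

x̄ = F·x = [-1, 3]
P̄ = F·P·Fᵀ + Q = [41 -6; -6 22]
y = z − H·x̄ = [0]
S = H·P̄·Hᵀ + R = [371]
K = P̄·Hᵀ·S⁻¹ = [123/371; -18/371]
x' = x̄ + K·y = [-1, 3]
P' = (I − K·H)·P̄ = [82/371 -12/371; -12/371 7838/371]

x' = [-1, 3]
P' = [82/371 -12/371; -12/371 7838/371]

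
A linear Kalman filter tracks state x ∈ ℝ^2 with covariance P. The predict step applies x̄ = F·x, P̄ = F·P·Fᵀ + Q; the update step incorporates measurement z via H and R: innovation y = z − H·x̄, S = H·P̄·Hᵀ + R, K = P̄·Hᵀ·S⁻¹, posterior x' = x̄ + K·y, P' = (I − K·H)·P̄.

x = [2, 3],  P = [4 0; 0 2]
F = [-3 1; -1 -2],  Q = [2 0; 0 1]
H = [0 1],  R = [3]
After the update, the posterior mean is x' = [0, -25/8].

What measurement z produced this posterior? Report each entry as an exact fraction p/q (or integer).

z = [-2]

x̄ = F·x = [-3, -8]
P̄ = F·P·Fᵀ + Q = [40 8; 8 13]
S = H·P̄·Hᵀ + R = [16]
K = P̄·Hᵀ·S⁻¹ = [1/2; 13/16]
x' − x̄ = [3, 39/8] = K·y
y = (KᵀK)⁻¹·Kᵀ·(x' − x̄) = [6]
z = y + H·x̄ = [6] + [-8] = [-2]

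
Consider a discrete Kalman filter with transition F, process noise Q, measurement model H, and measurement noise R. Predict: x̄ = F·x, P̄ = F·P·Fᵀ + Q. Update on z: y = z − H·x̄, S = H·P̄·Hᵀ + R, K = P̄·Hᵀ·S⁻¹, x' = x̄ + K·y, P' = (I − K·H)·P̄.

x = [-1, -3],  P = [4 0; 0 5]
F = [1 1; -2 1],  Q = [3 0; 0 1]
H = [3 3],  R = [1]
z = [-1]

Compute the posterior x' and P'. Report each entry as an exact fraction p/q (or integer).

x' = [-634/253, 545/253]
P' = [2307/253 -2298/253; -2298/253 2317/253]

x̄ = F·x = [-4, -1]
P̄ = F·P·Fᵀ + Q = [12 -3; -3 22]
y = z − H·x̄ = [14]
S = H·P̄·Hᵀ + R = [253]
K = P̄·Hᵀ·S⁻¹ = [27/253; 57/253]
x' = x̄ + K·y = [-634/253, 545/253]
P' = (I − K·H)·P̄ = [2307/253 -2298/253; -2298/253 2317/253]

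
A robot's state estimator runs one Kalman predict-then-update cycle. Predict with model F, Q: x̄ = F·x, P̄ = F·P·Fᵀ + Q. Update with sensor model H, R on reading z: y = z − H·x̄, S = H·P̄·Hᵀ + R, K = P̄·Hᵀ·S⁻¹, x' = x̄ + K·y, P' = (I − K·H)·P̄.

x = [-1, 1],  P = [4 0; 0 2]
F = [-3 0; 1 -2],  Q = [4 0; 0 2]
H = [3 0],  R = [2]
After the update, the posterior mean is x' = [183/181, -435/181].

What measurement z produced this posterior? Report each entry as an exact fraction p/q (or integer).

x̄ = F·x = [3, -3]
P̄ = F·P·Fᵀ + Q = [40 -12; -12 14]
S = H·P̄·Hᵀ + R = [362]
K = P̄·Hᵀ·S⁻¹ = [60/181; -18/181]
x' − x̄ = [-360/181, 108/181] = K·y
y = (KᵀK)⁻¹·Kᵀ·(x' − x̄) = [-6]
z = y + H·x̄ = [-6] + [9] = [3]

z = [3]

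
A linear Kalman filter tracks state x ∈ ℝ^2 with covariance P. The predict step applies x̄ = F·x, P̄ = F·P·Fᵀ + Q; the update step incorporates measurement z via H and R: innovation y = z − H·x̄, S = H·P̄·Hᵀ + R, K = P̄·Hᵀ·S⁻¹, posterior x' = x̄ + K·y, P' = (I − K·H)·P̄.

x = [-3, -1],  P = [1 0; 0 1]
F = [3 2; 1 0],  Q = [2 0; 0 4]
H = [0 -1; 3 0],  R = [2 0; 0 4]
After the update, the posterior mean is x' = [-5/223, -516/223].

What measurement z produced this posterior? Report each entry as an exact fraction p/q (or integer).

z = [3, 1]

x̄ = F·x = [-11, -3]
P̄ = F·P·Fᵀ + Q = [15 3; 3 5]
S = H·P̄·Hᵀ + R = [7 -9; -9 139]
K = P̄·Hᵀ·S⁻¹ = [-3/223 72/223; -307/446 9/446]
x' − x̄ = [2448/223, 153/223] = K·y
y = (KᵀK)⁻¹·Kᵀ·(x' − x̄) = [0, 34]
z = y + H·x̄ = [0, 34] + [3, -33] = [3, 1]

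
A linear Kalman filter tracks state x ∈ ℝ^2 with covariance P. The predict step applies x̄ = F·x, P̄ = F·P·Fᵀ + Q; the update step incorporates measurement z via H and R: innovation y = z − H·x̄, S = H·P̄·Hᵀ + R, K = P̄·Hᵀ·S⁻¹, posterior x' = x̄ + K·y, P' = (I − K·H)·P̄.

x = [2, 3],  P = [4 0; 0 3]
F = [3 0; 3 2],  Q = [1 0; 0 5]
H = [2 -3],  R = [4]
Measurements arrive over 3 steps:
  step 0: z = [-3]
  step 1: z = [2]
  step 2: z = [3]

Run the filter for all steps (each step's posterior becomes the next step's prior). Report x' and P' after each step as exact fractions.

step 0: x̄ = F·x = [6, 12]
step 0: P̄ = F·P·Fᵀ + Q = [37 36; 36 53]
step 0: y = z − H·x̄ = [21]
step 0: S = H·P̄·Hᵀ + R = [197]
step 0: K = P̄·Hᵀ·S⁻¹ = [-34/197; -87/197]
step 0: x' = x̄ + K·y = [468/197, 537/197]
step 0: P' = (I − K·H)·P̄ = [6133/197 4134/197; 4134/197 2872/197]
step 1: x̄ = F·x = [1404/197, 2478/197]
step 1: P̄ = F·P·Fᵀ + Q = [55394/197 80001/197; 80001/197 117278/197]
step 1: y = z − H·x̄ = [5020/197]
step 1: S = H·P̄·Hᵀ + R = [317854/197]
step 1: K = P̄·Hᵀ·S⁻¹ = [-129215/317854; -95916/158927]
step 1: x' = x̄ + K·y = [-513686/158927, -445062/158927]
step 1: P' = (I − K·H)·P̄ = [4622783/317854 1627071/158927; 1627071/158927 1212602/158927]
step 2: x̄ = F·x = [-1541058/158927, -2431182/158927]
step 2: P̄ = F·P·Fᵀ + Q = [41922901/317854 61129899/317854; 61129899/317854 91944837/317854]
step 2: y = z − H·x̄ = [-3734649/158927]
step 2: S = H·P̄·Hᵀ + R = [262907765/317854]
step 2: K = P̄·Hᵀ·S⁻¹ = [-19908779/52581553; -153574713/262907765]
step 2: x' = x̄ + K·y = [-1449141/1813157, -14239671/9065785]
step 2: P' = (I − K·H)·P̄ = [700239212/52581553 493371180/52581553; 493371180/52581553 1849336884/262907765]

step 0: x' = [468/197, 537/197], P' = [6133/197 4134/197; 4134/197 2872/197]
step 1: x' = [-513686/158927, -445062/158927], P' = [4622783/317854 1627071/158927; 1627071/158927 1212602/158927]
step 2: x' = [-1449141/1813157, -14239671/9065785], P' = [700239212/52581553 493371180/52581553; 493371180/52581553 1849336884/262907765]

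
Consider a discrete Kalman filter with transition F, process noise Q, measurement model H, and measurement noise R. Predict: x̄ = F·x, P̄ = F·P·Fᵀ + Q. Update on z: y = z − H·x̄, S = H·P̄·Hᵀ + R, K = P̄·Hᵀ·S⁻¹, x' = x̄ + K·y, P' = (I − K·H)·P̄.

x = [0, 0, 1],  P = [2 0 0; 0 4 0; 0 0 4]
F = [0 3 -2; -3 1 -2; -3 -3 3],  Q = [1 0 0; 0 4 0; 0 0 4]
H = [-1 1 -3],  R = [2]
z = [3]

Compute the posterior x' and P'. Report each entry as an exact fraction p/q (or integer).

x' = [118/127, -454/635, -195/127]
P' = [1926/127 1448/127 -180/127; 1448/127 22046/635 978/127; -180/127 978/127 418/127]

x̄ = F·x = [-2, -2, 3]
P̄ = F·P·Fᵀ + Q = [53 28 -60; 28 42 -18; -60 -18 94]
y = z − H·x̄ = [12]
S = H·P̄·Hᵀ + R = [635]
K = P̄·Hᵀ·S⁻¹ = [31/127; 68/635; -48/127]
x' = x̄ + K·y = [118/127, -454/635, -195/127]
P' = (I − K·H)·P̄ = [1926/127 1448/127 -180/127; 1448/127 22046/635 978/127; -180/127 978/127 418/127]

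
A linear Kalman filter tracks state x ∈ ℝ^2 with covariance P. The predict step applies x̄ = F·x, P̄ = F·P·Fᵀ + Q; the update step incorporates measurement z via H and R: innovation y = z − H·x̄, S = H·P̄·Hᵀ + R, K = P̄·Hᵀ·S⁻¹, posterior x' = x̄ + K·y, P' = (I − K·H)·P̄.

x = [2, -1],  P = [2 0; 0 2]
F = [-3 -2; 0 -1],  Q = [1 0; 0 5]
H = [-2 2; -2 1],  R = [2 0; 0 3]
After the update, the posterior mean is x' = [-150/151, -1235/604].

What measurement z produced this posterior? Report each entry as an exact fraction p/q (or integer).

x̄ = F·x = [-4, 1]
P̄ = F·P·Fᵀ + Q = [27 4; 4 7]
S = H·P̄·Hᵀ + R = [106 98; 98 102]
K = P̄·Hᵀ·S⁻¹ = [26/151 -99/151; 355/604 -347/604]
x' − x̄ = [454/151, -1839/604] = K·y
y = (KᵀK)⁻¹·Kᵀ·(x' − x̄) = [-13, -8]
z = y + H·x̄ = [-13, -8] + [10, 9] = [-3, 1]

z = [-3, 1]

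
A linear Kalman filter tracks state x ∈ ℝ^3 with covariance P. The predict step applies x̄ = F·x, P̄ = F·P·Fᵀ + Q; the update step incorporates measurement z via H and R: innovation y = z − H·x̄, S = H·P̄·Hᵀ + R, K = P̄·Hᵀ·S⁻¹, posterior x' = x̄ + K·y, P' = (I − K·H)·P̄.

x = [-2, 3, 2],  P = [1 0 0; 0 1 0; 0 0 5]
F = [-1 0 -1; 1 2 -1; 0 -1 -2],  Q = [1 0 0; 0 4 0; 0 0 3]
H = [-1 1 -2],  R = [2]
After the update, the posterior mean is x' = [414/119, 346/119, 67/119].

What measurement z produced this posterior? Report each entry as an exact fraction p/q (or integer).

z = [-2]

x̄ = F·x = [0, 2, -7]
P̄ = F·P·Fᵀ + Q = [7 4 10; 4 14 8; 10 8 24]
S = H·P̄·Hᵀ + R = [119]
K = P̄·Hᵀ·S⁻¹ = [-23/119; -6/119; -50/119]
x' − x̄ = [414/119, 108/119, 900/119] = K·y
y = (KᵀK)⁻¹·Kᵀ·(x' − x̄) = [-18]
z = y + H·x̄ = [-18] + [16] = [-2]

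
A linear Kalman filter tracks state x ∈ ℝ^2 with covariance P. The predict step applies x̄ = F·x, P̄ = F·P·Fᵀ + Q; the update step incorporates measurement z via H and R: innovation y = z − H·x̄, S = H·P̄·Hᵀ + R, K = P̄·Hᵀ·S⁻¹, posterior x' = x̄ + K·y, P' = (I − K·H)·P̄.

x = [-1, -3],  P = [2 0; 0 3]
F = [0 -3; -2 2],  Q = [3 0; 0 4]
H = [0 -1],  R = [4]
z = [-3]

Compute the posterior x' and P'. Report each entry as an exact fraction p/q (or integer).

x̄ = F·x = [9, -4]
P̄ = F·P·Fᵀ + Q = [30 -18; -18 24]
y = z − H·x̄ = [-7]
S = H·P̄·Hᵀ + R = [28]
K = P̄·Hᵀ·S⁻¹ = [9/14; -6/7]
x' = x̄ + K·y = [9/2, 2]
P' = (I − K·H)·P̄ = [129/7 -18/7; -18/7 24/7]

x' = [9/2, 2]
P' = [129/7 -18/7; -18/7 24/7]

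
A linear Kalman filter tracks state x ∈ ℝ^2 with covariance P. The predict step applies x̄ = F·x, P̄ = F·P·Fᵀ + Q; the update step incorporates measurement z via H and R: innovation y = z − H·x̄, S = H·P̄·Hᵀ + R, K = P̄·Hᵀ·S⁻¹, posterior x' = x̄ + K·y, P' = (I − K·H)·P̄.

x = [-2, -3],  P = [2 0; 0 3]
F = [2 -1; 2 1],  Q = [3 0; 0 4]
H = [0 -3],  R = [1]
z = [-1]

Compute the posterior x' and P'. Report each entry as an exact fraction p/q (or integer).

x̄ = F·x = [-1, -7]
P̄ = F·P·Fᵀ + Q = [14 5; 5 15]
y = z − H·x̄ = [-22]
S = H·P̄·Hᵀ + R = [136]
K = P̄·Hᵀ·S⁻¹ = [-15/136; -45/136]
x' = x̄ + K·y = [97/68, 19/68]
P' = (I − K·H)·P̄ = [1679/136 5/136; 5/136 15/136]

x' = [97/68, 19/68]
P' = [1679/136 5/136; 5/136 15/136]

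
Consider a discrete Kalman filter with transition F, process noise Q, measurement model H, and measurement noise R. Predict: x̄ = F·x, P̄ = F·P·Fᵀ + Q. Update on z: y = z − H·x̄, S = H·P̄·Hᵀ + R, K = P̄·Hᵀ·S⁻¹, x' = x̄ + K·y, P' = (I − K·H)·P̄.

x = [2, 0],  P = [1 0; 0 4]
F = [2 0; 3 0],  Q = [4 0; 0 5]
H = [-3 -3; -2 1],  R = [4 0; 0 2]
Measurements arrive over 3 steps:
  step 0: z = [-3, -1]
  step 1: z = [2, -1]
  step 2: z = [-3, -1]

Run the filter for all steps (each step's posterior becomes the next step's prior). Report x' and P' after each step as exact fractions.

step 0: x̄ = F·x = [4, 6]
step 0: P̄ = F·P·Fᵀ + Q = [8 6; 6 14]
step 0: y = z − H·x̄ = [27, 1]
step 0: S = H·P̄·Hᵀ + R = [310 24; 24 24]
step 0: K = P̄·Hᵀ·S⁻¹ = [-16/143 -523/1716; -31/143 515/1716]
step 0: x' = x̄ + K·y = [89/132, 59/132]
step 0: P' = (I − K·H)·P̄ = [217/858 -89/858; -89/858 337/858]
step 1: x̄ = F·x = [89/66, 89/44]
step 1: P̄ = F·P·Fᵀ + Q = [2150/429 217/143; 217/143 2081/286]
step 1: y = z − H·x̄ = [533/44, -43/132]
step 1: S = H·P̄·Hᵀ + R = [40585/286 3659/286; 3659/286 19951/858]
step 1: K = P̄·Hᵀ·S⁻¹ = [-148710/1345361 -410308/1345361; -286443/1345361 402990/1345361]
step 1: x' = x̄ + K·y = [146441/1345361, -879845/1345361]
step 1: P' = (I − K·H)·P̄ = [339632/1345361 -141352/1345361; -141352/1345361 523276/1345361]
step 2: x̄ = F·x = [292882/1345361, 439323/1345361]
step 2: P̄ = F·P·Fᵀ + Q = [6739972/1345361 2037792/1345361; 2037792/1345361 9783493/1345361]
step 2: y = z − H·x̄ = [-1839468/1345361, -1198920/1345361]
step 2: S = H·P̄·Hᵀ + R = [190772885/1345361 17202729/1345361; 17202729/1345361 31282935/1345361]
step 2: K = P̄·Hᵀ·S⁻¹ = [-77667682/702661699 -642893566/2107985097; -149601121/702661699 631425080/2107985097]
step 2: x' = x̄ + K·y = [450132094/702661699, 246431405/702661699]
step 2: P' = (I − K·H)·P̄ = [532152620/2107985097 -221481892/2107985097; -221481892/2107985097 819886376/2107985097]

step 0: x' = [89/132, 59/132], P' = [217/858 -89/858; -89/858 337/858]
step 1: x' = [146441/1345361, -879845/1345361], P' = [339632/1345361 -141352/1345361; -141352/1345361 523276/1345361]
step 2: x' = [450132094/702661699, 246431405/702661699], P' = [532152620/2107985097 -221481892/2107985097; -221481892/2107985097 819886376/2107985097]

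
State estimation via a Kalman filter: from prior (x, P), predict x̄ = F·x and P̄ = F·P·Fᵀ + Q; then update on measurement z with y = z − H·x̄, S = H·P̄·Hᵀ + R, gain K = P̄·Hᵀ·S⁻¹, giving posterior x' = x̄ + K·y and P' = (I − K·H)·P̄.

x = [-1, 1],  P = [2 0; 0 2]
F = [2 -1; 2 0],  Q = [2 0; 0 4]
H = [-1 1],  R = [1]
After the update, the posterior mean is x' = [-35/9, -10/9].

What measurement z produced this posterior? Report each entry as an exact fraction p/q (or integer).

z = [3]

x̄ = F·x = [-3, -2]
P̄ = F·P·Fᵀ + Q = [12 8; 8 12]
S = H·P̄·Hᵀ + R = [9]
K = P̄·Hᵀ·S⁻¹ = [-4/9; 4/9]
x' − x̄ = [-8/9, 8/9] = K·y
y = (KᵀK)⁻¹·Kᵀ·(x' − x̄) = [2]
z = y + H·x̄ = [2] + [1] = [3]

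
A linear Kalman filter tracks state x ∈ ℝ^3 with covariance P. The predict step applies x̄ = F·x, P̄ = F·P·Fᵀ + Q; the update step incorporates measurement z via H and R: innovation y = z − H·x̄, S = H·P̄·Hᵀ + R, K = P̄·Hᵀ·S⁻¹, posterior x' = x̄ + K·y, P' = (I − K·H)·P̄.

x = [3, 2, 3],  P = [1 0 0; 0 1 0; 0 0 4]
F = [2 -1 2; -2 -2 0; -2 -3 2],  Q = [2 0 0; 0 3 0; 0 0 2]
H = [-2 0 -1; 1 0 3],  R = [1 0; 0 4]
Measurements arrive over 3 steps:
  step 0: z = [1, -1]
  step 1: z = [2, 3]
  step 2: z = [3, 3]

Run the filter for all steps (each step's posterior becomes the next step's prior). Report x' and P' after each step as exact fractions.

step 0: x̄ = F·x = [10, -10, -6]
step 0: P̄ = F·P·Fᵀ + Q = [23 -2 15; -2 11 10; 15 10 31]
step 0: y = z − H·x̄ = [15, 7]
step 0: S = H·P̄·Hᵀ + R = [184 -244; -244 396]
step 0: K = P̄·Hᵀ·S⁻¹ = [-1891/3332 -593/3332; 557/1666 461/1666; 549/3332 1247/3332]
step 0: x' = x̄ + K·y = [201/833, -2539/833, -757/833]
step 0: P' = (I − K·H)·P̄ = [1609/3332 -703/1666 -1327/3332; -703/1666 4380/833 849/1666; -1327/3332 849/1666 2105/3332]
step 1: x̄ = F·x = [1427/833, 668/119, 5701/833]
step 1: P̄ = F·P·Fᵀ + Q = [6814/833 1069/119 11646/833; 1069/119 384/17 3429/119; 11646/833 3429/119 38142/833]
step 1: y = z − H·x̄ = [10221/833, -943/49]
step 1: S = H·P̄·Hᵀ + R = [112815/833 -12328/49; -12328/49 24900/49]
step 1: K = P̄·Hᵀ·S⁻¹ = [-13598/26749 -178/1163; 49231/1150207 10451/50009; 125046/1150207 17586/50009]
step 1: x' = x̄ + K·y = [-42237/26749, 2434740/1150207, 1622135/1150207]
step 1: P' = (I − K·H)·P̄ = [11434/26749 -5159/26749 -9270/26749; -5159/26749 5345795/1150207 394443/1150207; -9270/26749 394443/1150207 672174/1150207]
step 2: x̄ = F·x = [-2822852/1150207, -1237098/1150207, -427568/1150207]
step 2: P̄ = F·P·Fᵀ + Q = [8422249/1150207 9185284/1150207 14491237/1150207; 9185284/1150207 25025753/1150207 31839716/1150207; 14491237/1150207 31839716/1150207 50861433/1150207]
step 2: y = z − H·x̄ = [-2622651/1150207, 7556177/1150207]
step 2: S = H·P̄·Hᵀ + R = [143665584/1150207 -270867456/1150207; -270867456/1150207 557723396/1150207]
step 2: K = P̄·Hᵀ·S⁻¹ = [-35394725/69930256 -667690/4370641; 19429819/367133844 6530036/30594487; 157473923/1468535376 10758428/30594487]
step 2: x' = x̄ + K·y = [-161099431/69930256, 25203323/122377948, 829168507/489511792]
step 2: P' = (I − K·H)·P̄ = [29783267/69930256 -3540297/17482564 -24171809/69930256; -3540297/17482564 425726218/91783461 129262655/367133844; -24171809/69930256 129262655/367133844 857742055/1468535376]

step 0: x' = [201/833, -2539/833, -757/833], P' = [1609/3332 -703/1666 -1327/3332; -703/1666 4380/833 849/1666; -1327/3332 849/1666 2105/3332]
step 1: x' = [-42237/26749, 2434740/1150207, 1622135/1150207], P' = [11434/26749 -5159/26749 -9270/26749; -5159/26749 5345795/1150207 394443/1150207; -9270/26749 394443/1150207 672174/1150207]
step 2: x' = [-161099431/69930256, 25203323/122377948, 829168507/489511792], P' = [29783267/69930256 -3540297/17482564 -24171809/69930256; -3540297/17482564 425726218/91783461 129262655/367133844; -24171809/69930256 129262655/367133844 857742055/1468535376]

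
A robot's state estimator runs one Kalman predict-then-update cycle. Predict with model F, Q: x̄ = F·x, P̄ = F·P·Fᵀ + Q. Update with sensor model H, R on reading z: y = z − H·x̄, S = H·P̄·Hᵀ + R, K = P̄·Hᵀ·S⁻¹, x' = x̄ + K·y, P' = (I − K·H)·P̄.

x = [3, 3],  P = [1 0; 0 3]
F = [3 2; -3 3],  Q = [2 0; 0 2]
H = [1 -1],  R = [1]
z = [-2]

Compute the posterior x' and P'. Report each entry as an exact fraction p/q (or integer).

x' = [211/22, 493/44]
P' = [204/11 401/22; 401/22 831/44]

x̄ = F·x = [15, 0]
P̄ = F·P·Fᵀ + Q = [23 9; 9 38]
y = z − H·x̄ = [-17]
S = H·P̄·Hᵀ + R = [44]
K = P̄·Hᵀ·S⁻¹ = [7/22; -29/44]
x' = x̄ + K·y = [211/22, 493/44]
P' = (I − K·H)·P̄ = [204/11 401/22; 401/22 831/44]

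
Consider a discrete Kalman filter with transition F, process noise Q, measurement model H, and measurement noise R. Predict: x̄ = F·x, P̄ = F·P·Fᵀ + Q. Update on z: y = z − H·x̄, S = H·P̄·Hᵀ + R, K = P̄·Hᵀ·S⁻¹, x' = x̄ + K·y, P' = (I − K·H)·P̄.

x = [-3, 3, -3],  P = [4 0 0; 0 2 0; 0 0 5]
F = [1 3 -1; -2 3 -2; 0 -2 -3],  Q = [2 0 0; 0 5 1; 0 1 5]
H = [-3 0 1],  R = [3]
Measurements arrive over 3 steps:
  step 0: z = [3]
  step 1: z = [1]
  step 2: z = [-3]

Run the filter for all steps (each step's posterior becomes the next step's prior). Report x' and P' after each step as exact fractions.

step 0: x̄ = F·x = [9, 21, 3]
step 0: P̄ = F·P·Fᵀ + Q = [29 20 3; 20 59 19; 3 19 58]
step 0: y = z − H·x̄ = [27]
step 0: S = H·P̄·Hᵀ + R = [304]
step 0: K = P̄·Hᵀ·S⁻¹ = [-21/76; -41/304; 49/304]
step 0: x' = x̄ + K·y = [117/76, 5277/304, 2235/304]
step 0: P' = (I − K·H)·P̄ = [110/19 659/76 1257/76; 659/76 16255/304 7785/304; 1257/76 7785/304 15231/304]
step 1: x̄ = F·x = [879/19, 10425/304, -17259/304]
step 1: P̄ = F·P·Fᵀ + Q = [7684/19 5954/19 -7918/19; 5954/19 130951/304 -4053/304; -7918/19 -4053/304 297039/304]
step 1: y = z − H·x̄ = [3145/16]
step 1: S = H·P̄·Hᵀ + R = [113925/16]
step 1: K = P̄·Hᵀ·S⁻¹ = [-5216/22785; -1017/7595; 1697/5425]
step 1: x' = x̄ + K·y = [109577/86583, 230088/28861, 97177/20615]
step 1: P' = (I − K·H)·P̄ = [2708084/86583 2744828/28861 1920188/20615; 2744828/28861 8747506/28861 5873493/20615; 1920188/20615 5873493/20615 4128507/14725]
step 2: x̄ = F·x = [8861128/432915, 5176756/432915, -4341597/144305]
step 2: P̄ = F·P·Fᵀ + Q = [3715120859/2164575 814906223/2164575 -2483102296/721525; 814906223/2164575 355771481/2164575 -447762312/721525; -2483102296/721525 -447762312/721525 5165896872/721525]
step 2: y = z − H·x̄ = [2553962/28861]
step 2: S = H·P̄·Hᵀ + R = [1248481512/28861]
step 2: K = P̄·Hᵀ·S⁻¹ = [-413214877/2080802520; -252533707/6242407560; 105126698/260100315]
step 2: x' = x̄ + K·y = [602481103/208080252, 5229894649/624240756, 295481393/52020063]
step 2: P' = (I − K·H)·P̄ = [1442586179/138720168 12048430037/416160504 2653197226/86700105; 12048430037/416160504 116814754403/1248481512 22559239606/260100315; 2653197226/86700105 22559239606/260100315 8064718376/86700105]

step 0: x' = [117/76, 5277/304, 2235/304], P' = [110/19 659/76 1257/76; 659/76 16255/304 7785/304; 1257/76 7785/304 15231/304]
step 1: x' = [109577/86583, 230088/28861, 97177/20615], P' = [2708084/86583 2744828/28861 1920188/20615; 2744828/28861 8747506/28861 5873493/20615; 1920188/20615 5873493/20615 4128507/14725]
step 2: x' = [602481103/208080252, 5229894649/624240756, 295481393/52020063], P' = [1442586179/138720168 12048430037/416160504 2653197226/86700105; 12048430037/416160504 116814754403/1248481512 22559239606/260100315; 2653197226/86700105 22559239606/260100315 8064718376/86700105]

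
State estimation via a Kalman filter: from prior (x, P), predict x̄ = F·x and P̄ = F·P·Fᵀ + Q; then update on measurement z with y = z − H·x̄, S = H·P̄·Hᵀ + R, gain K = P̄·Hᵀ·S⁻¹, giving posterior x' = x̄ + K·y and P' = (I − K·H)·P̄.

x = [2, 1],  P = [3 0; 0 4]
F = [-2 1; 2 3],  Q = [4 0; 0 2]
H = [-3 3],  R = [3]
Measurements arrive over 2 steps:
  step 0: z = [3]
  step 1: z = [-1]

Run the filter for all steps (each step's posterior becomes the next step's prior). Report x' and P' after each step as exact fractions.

step 0: x̄ = F·x = [-3, 7]
step 0: P̄ = F·P·Fᵀ + Q = [20 0; 0 50]
step 0: y = z − H·x̄ = [-27]
step 0: S = H·P̄·Hᵀ + R = [633]
step 0: K = P̄·Hᵀ·S⁻¹ = [-20/211; 50/211]
step 0: x' = x̄ + K·y = [-93/211, 127/211]
step 0: P' = (I − K·H)·P̄ = [3020/211 3000/211; 3000/211 3050/211]
step 1: x̄ = F·x = [313/211, 195/211]
step 1: P̄ = F·P·Fᵀ + Q = [3974/211 -14930/211; -14930/211 75952/211]
step 1: y = z − H·x̄ = [143/211]
step 1: S = H·P̄·Hᵀ + R = [988707/211]
step 1: K = P̄·Hᵀ·S⁻¹ = [-136/2371; 90882/329569]
step 1: x' = x̄ + K·y = [3425/2371, 366171/329569]
step 1: P' = (I − K·H)·P̄ = [8102/2371 7966/2371; 7966/2371 1198156/329569]

step 0: x' = [-93/211, 127/211], P' = [3020/211 3000/211; 3000/211 3050/211]
step 1: x' = [3425/2371, 366171/329569], P' = [8102/2371 7966/2371; 7966/2371 1198156/329569]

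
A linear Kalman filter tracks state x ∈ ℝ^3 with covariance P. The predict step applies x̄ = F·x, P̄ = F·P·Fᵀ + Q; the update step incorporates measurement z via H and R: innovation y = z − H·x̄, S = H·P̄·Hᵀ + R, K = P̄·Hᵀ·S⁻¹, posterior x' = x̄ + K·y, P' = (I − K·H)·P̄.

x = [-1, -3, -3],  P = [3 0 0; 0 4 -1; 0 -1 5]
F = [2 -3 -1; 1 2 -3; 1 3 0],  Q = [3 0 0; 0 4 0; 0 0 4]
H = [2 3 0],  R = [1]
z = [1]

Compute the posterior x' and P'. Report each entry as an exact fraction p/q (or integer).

x' = [6260/801, -3898/801, -1040/89]
P' = [35150/801 -23410/801 -2823/89; -23410/801 15680/801 1884/89; -2823/89 1884/89 3503/89]

x̄ = F·x = [10, 2, -10]
P̄ = F·P·Fᵀ + Q = [50 -10 -27; -10 80 36; -27 36 43]
y = z − H·x̄ = [-25]
S = H·P̄·Hᵀ + R = [801]
K = P̄·Hᵀ·S⁻¹ = [70/801; 220/801; 6/89]
x' = x̄ + K·y = [6260/801, -3898/801, -1040/89]
P' = (I − K·H)·P̄ = [35150/801 -23410/801 -2823/89; -23410/801 15680/801 1884/89; -2823/89 1884/89 3503/89]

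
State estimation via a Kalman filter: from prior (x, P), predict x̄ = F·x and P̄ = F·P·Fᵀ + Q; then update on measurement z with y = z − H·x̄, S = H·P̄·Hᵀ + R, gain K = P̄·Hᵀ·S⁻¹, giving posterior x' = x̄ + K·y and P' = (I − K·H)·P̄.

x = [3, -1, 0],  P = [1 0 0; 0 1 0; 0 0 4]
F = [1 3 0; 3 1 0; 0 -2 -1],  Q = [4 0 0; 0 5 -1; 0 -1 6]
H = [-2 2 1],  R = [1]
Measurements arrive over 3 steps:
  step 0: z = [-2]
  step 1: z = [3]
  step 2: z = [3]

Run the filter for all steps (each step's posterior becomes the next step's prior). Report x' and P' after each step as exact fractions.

step 0: x̄ = F·x = [0, 8, 2]
step 0: P̄ = F·P·Fᵀ + Q = [14 6 -6; 6 15 -3; -6 -3 14]
step 0: y = z − H·x̄ = [-20]
step 0: S = H·P̄·Hᵀ + R = [95]
step 0: K = P̄·Hᵀ·S⁻¹ = [-22/95; 3/19; 4/19]
step 0: x' = x̄ + K·y = [88/19, 92/19, -42/19]
step 0: P' = (I − K·H)·P̄ = [846/95 180/19 -26/19; 180/19 240/19 -117/19; -26/19 -117/19 186/19]
step 1: x̄ = F·x = [364/19, 356/19, -142/19]
step 1: P̄ = F·P·Fᵀ + Q = [17426/95 15138/95 -1423/19; 15138/95 14689/95 -1384/19; -1423/19 -1384/19 792/19]
step 1: y = z − H·x̄ = [215/19]
step 1: S = H·P̄·Hᵀ + R = [12191/95]
step 1: K = P̄·Hᵀ·S⁻¹ = [-11691/12191; -7818/12191; 4350/12191]
step 1: x' = x̄ + K·y = [101261/12191, 139954/12191, -41888/12191]
step 1: P' = (I − K·H)·P̄ = [797483/12191 980496/12191 -377717/12191; 980496/12191 1241605/12191 -530036/12191; -377717/12191 -530036/12191 308988/12191]
step 2: x̄ = F·x = [521123/12191, 443737/12191, -238020/12191]
step 2: P̄ = F·P·Fᵀ + Q = [17903668/12191 15922224/12191 -7442797/12191; 15922224/12191 14362883/12191 -6715190/12191; -7442797/12191 -6715190/12191 3228410/12191]
step 2: y = z − H·x̄ = [429365/12191]
step 2: S = H·P̄·Hᵀ + R = [7839441/12191]
step 2: K = P̄·Hᵀ·S⁻¹ = [-3801895/2613147; -9833872/7839441; 1561208/2613147]
step 2: x' = x̄ + K·y = [-22199134/2613147, -61001593/7839441, 3965780/2613147]
step 2: P' = (I − K·H)·P̄ = [93558077/871049 346137568/2613147 -44909523/871049; 346137568/2613147 1303579309/7839441 -180055694/2613147; -44909523/871049 -180055694/2613147 30738486/871049]

step 0: x' = [88/19, 92/19, -42/19], P' = [846/95 180/19 -26/19; 180/19 240/19 -117/19; -26/19 -117/19 186/19]
step 1: x' = [101261/12191, 139954/12191, -41888/12191], P' = [797483/12191 980496/12191 -377717/12191; 980496/12191 1241605/12191 -530036/12191; -377717/12191 -530036/12191 308988/12191]
step 2: x' = [-22199134/2613147, -61001593/7839441, 3965780/2613147], P' = [93558077/871049 346137568/2613147 -44909523/871049; 346137568/2613147 1303579309/7839441 -180055694/2613147; -44909523/871049 -180055694/2613147 30738486/871049]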